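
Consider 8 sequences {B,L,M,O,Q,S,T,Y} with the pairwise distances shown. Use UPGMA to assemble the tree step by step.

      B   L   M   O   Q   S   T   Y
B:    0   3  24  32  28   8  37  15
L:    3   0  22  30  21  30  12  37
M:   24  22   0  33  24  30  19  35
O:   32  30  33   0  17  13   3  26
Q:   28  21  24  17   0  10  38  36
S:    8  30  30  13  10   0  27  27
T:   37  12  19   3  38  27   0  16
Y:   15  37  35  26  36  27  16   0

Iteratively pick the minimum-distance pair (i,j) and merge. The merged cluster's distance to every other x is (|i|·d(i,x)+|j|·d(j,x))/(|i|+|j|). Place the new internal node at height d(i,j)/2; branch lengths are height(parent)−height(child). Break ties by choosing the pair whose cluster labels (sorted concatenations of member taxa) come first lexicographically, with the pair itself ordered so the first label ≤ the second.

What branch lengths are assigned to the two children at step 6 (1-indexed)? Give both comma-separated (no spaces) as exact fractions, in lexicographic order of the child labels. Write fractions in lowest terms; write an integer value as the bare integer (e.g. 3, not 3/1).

13/8,25/2

iteration 1: select B,L (d=3); attach at lengths (3/2, 3/2); label the merged cluster BL
  updated: d(BL,M)=23, d(BL,O)=31, d(BL,Q)=49/2, d(BL,S)=19, d(BL,T)=49/2, d(BL,Y)=26
iteration 2: select O,T (d=3); attach at lengths (3/2, 3/2); label the merged cluster OT
  updated: d(BL,OT)=111/4, d(M,OT)=26, d(OT,Q)=55/2, d(OT,S)=20, d(OT,Y)=21
iteration 3: select Q,S (d=10); attach at lengths (5, 5); label the merged cluster QS
  updated: d(BL,QS)=87/4, d(M,QS)=27, d(OT,QS)=95/4, d(QS,Y)=63/2
iteration 4: select OT,Y (d=21); attach at lengths (9, 21/2); label the merged cluster OTY
  updated: d(BL,OTY)=163/6, d(M,OTY)=29, d(OTY,QS)=79/3
iteration 5: select BL,QS (d=87/4); attach at lengths (75/8, 47/8); label the merged cluster BLQS
  updated: d(BLQS,M)=25, d(BLQS,OTY)=107/4
iteration 6: select BLQS,M (d=25); attach at lengths (13/8, 25/2); label the merged cluster BLMQS
  updated: d(BLMQS,OTY)=136/5
iteration 7: select BLMQS,OTY (d=136/5); attach at lengths (11/10, 31/10); label the merged cluster BLMOQSTY
final tree: ((((B:3/2,L:3/2):75/8,(Q:5,S:5):47/8):13/8,M:25/2):11/10,((O:3/2,T:3/2):9,Y:21/2):31/10)
total length: 2763/40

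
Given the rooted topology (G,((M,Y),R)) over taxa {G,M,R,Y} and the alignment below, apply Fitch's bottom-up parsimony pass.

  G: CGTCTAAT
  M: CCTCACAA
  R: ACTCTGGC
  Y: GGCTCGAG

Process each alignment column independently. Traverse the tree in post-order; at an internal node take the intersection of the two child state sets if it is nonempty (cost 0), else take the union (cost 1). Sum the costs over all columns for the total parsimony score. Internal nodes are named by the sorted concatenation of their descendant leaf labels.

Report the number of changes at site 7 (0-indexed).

MY@0: {C} ∪ {G} = {C,G} (union, +1)
MRY@0: {C,G} ∪ {A} = {A,C,G} (union, +1)
GMRY@0: {C} ∩ {A,C,G} = {C} (intersection, +0)
MY@1: {C} ∪ {G} = {C,G} (union, +1)
MRY@1: {C,G} ∩ {C} = {C} (intersection, +0)
GMRY@1: {G} ∪ {C} = {C,G} (union, +1)
MY@2: {T} ∪ {C} = {C,T} (union, +1)
MRY@2: {C,T} ∩ {T} = {T} (intersection, +0)
GMRY@2: {T} ∩ {T} = {T} (intersection, +0)
MY@3: {C} ∪ {T} = {C,T} (union, +1)
MRY@3: {C,T} ∩ {C} = {C} (intersection, +0)
GMRY@3: {C} ∩ {C} = {C} (intersection, +0)
MY@4: {A} ∪ {C} = {A,C} (union, +1)
MRY@4: {A,C} ∪ {T} = {A,C,T} (union, +1)
GMRY@4: {T} ∩ {A,C,T} = {T} (intersection, +0)
MY@5: {C} ∪ {G} = {C,G} (union, +1)
MRY@5: {C,G} ∩ {G} = {G} (intersection, +0)
GMRY@5: {A} ∪ {G} = {A,G} (union, +1)
MY@6: {A} ∩ {A} = {A} (intersection, +0)
MRY@6: {A} ∪ {G} = {A,G} (union, +1)
GMRY@6: {A} ∩ {A,G} = {A} (intersection, +0)
MY@7: {A} ∪ {G} = {A,G} (union, +1)
MRY@7: {A,G} ∪ {C} = {A,C,G} (union, +1)
GMRY@7: {T} ∪ {A,C,G} = {A,C,G,T} (union, +1)
per-site changes: [2, 2, 1, 1, 2, 2, 1, 3]; total = 14

3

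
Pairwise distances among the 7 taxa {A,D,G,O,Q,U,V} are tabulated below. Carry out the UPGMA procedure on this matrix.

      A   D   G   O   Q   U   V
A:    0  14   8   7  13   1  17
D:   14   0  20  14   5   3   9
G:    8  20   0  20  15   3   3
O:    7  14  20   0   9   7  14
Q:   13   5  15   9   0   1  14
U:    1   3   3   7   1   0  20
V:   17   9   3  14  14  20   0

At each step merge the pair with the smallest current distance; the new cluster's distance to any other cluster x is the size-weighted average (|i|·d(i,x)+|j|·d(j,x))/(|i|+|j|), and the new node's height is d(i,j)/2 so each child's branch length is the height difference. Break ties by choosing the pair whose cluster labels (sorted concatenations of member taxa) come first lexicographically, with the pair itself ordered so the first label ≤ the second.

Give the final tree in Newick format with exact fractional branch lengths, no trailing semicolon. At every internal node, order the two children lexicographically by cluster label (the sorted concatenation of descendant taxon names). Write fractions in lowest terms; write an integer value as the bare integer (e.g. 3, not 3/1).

step 1: merge (A,U) at d=1; branch lengths A→1/2, U→1/2; new cluster AU
  updated: d(AU,D)=17/2, d(AU,G)=11/2, d(AU,O)=7, d(AU,Q)=7, d(AU,V)=37/2
step 2: merge (G,V) at d=3; branch lengths G→3/2, V→3/2; new cluster GV
  updated: d(AU,GV)=12, d(D,GV)=29/2, d(GV,O)=17, d(GV,Q)=29/2
step 3: merge (D,Q) at d=5; branch lengths D→5/2, Q→5/2; new cluster DQ
  updated: d(AU,DQ)=31/4, d(DQ,GV)=29/2, d(DQ,O)=23/2
step 4: merge (AU,O) at d=7; branch lengths AU→3, O→7/2; new cluster AOU
  updated: d(AOU,DQ)=9, d(AOU,GV)=41/3
step 5: merge (AOU,DQ) at d=9; branch lengths AOU→1, DQ→2; new cluster ADOQU
  updated: d(ADOQU,GV)=14
step 6: merge (ADOQU,GV) at d=14; branch lengths ADOQU→5/2, GV→11/2; new cluster ADGOQUV
final tree: ((((A:1/2,U:1/2):3,O:7/2):1,(D:5/2,Q:5/2):2):5/2,(G:3/2,V:3/2):11/2)
total length: 53/2

((((A:1/2,U:1/2):3,O:7/2):1,(D:5/2,Q:5/2):2):5/2,(G:3/2,V:3/2):11/2)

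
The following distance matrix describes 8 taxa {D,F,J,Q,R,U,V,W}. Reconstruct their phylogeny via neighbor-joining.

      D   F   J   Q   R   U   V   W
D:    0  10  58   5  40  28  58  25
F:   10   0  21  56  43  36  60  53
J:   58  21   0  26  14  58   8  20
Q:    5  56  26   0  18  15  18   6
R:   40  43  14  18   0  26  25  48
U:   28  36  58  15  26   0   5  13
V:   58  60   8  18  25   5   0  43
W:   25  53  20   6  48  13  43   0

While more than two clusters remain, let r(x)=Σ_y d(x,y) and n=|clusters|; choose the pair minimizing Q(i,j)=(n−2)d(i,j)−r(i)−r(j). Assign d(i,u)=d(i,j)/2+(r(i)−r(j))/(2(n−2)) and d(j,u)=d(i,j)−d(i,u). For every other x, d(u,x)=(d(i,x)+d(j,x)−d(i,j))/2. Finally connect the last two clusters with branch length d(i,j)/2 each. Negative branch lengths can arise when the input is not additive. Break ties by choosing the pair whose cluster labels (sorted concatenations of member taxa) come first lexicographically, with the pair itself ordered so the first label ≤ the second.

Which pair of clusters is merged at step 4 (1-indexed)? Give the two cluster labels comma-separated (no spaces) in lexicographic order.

Q,W

step 1: merge (D,F) at d=10, Q=-443; branch lengths D→5/12, F→115/12; new cluster DF
  updated: d(DF,J)=69/2, d(DF,Q)=51/2, d(DF,R)=73/2, d(DF,U)=27, d(DF,V)=54, d(DF,W)=34
step 2: merge (J,V) at d=8, Q=-547/2; branch lengths J→19/4, V→13/4; new cluster JV
  updated: d(DF,JV)=161/4, d(JV,Q)=18, d(JV,R)=31/2, d(JV,U)=55/2, d(JV,W)=55/2
step 3: merge (JV,R) at d=31/2, Q=-843/4; branch lengths JV→187/32, R→309/32; new cluster JRV
  updated: d(DF,JRV)=245/8, d(JRV,Q)=41/4, d(JRV,U)=19, d(JRV,W)=30
step 4: merge (Q,W) at d=6, Q=-487/4; branch lengths Q→-11/8, W→59/8; new cluster QW
  updated: d(DF,QW)=107/4, d(JRV,QW)=137/8, d(QW,U)=11
step 5: merge (DF,JRV) at d=245/8, Q=-719/8; branch lengths DF→631/32, JRV→349/32; new cluster DFJRV
  updated: d(DFJRV,QW)=53/8, d(DFJRV,U)=123/16
step 6: merge (DFJRV,QW) at d=53/8, Q=-405/16; branch lengths DFJRV→53/32, QW→159/32; new cluster DFJQRVW
  updated: d(DFJQRVW,U)=193/32
step 7: merge (DFJQRVW,U) at d=193/32; branch lengths DFJQRVW→193/64, U→193/64; new cluster DFJQRUVW
final tree: ((((D:5/12,F:115/12):631/32,((J:19/4,V:13/4):187/32,R:309/32):349/32):53/32,(Q:-11/8,W:59/8):159/32):193/64,U:193/64)
total length: 2649/32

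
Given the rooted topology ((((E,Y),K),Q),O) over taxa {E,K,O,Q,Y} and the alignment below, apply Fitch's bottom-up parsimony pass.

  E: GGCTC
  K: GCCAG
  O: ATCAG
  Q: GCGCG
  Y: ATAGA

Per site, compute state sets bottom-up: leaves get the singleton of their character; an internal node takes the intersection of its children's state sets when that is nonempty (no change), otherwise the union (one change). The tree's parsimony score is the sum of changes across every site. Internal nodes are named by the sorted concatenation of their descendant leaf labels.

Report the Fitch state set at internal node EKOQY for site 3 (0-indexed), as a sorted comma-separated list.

EY@0: {G} ∪ {A} = {A,G} (union, +1)
EKY@0: {A,G} ∩ {G} = {G} (intersection, +0)
EKQY@0: {G} ∩ {G} = {G} (intersection, +0)
EKOQY@0: {G} ∪ {A} = {A,G} (union, +1)
EY@1: {G} ∪ {T} = {G,T} (union, +1)
EKY@1: {G,T} ∪ {C} = {C,G,T} (union, +1)
EKQY@1: {C,G,T} ∩ {C} = {C} (intersection, +0)
EKOQY@1: {C} ∪ {T} = {C,T} (union, +1)
EY@2: {C} ∪ {A} = {A,C} (union, +1)
EKY@2: {A,C} ∩ {C} = {C} (intersection, +0)
EKQY@2: {C} ∪ {G} = {C,G} (union, +1)
EKOQY@2: {C,G} ∩ {C} = {C} (intersection, +0)
EY@3: {T} ∪ {G} = {G,T} (union, +1)
EKY@3: {G,T} ∪ {A} = {A,G,T} (union, +1)
EKQY@3: {A,G,T} ∪ {C} = {A,C,G,T} (union, +1)
EKOQY@3: {A,C,G,T} ∩ {A} = {A} (intersection, +0)
EY@4: {C} ∪ {A} = {A,C} (union, +1)
EKY@4: {A,C} ∪ {G} = {A,C,G} (union, +1)
EKQY@4: {A,C,G} ∩ {G} = {G} (intersection, +0)
EKOQY@4: {G} ∩ {G} = {G} (intersection, +0)
per-site changes: [2, 3, 2, 3, 2]; total = 12

A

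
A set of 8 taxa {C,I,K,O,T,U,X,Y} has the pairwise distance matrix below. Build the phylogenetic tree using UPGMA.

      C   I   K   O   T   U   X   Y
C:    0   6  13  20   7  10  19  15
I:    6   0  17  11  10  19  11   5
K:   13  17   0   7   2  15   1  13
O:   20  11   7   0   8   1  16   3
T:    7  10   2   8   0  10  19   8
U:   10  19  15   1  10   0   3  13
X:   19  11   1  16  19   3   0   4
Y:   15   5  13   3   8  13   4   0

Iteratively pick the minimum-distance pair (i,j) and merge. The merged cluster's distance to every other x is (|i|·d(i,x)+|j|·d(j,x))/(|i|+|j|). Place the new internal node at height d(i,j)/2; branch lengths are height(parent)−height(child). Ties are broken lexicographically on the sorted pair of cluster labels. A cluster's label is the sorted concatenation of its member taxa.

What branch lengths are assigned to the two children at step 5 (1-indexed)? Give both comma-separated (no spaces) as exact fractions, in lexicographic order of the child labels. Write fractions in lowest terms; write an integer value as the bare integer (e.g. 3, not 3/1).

11/8,19/8

1. join K+X (d=1) ⇒ KX; edges |K|=1/2, |X|=1/2
  updated: d(C,KX)=16, d(I,KX)=14, d(KX,O)=23/2, d(KX,T)=21/2, d(KX,U)=9, d(KX,Y)=17/2
2. join O+U (d=1) ⇒ OU; edges |O|=1/2, |U|=1/2
  updated: d(C,OU)=15, d(I,OU)=15, d(KX,OU)=41/4, d(OU,T)=9, d(OU,Y)=8
3. join I+Y (d=5) ⇒ IY; edges |I|=5/2, |Y|=5/2
  updated: d(C,IY)=21/2, d(IY,KX)=45/4, d(IY,OU)=23/2, d(IY,T)=9
4. join C+T (d=7) ⇒ CT; edges |C|=7/2, |T|=7/2
  updated: d(CT,IY)=39/4, d(CT,KX)=53/4, d(CT,OU)=12
5. join CT+IY (d=39/4) ⇒ CITY; edges |CT|=11/8, |IY|=19/8
  updated: d(CITY,KX)=49/4, d(CITY,OU)=47/4
6. join KX+OU (d=41/4) ⇒ KOUX; edges |KX|=37/8, |OU|=37/8
  updated: d(CITY,KOUX)=12
7. join CITY+KOUX (d=12) ⇒ CIKOTUXY; edges |CITY|=9/8, |KOUX|=7/8
final tree: (((C:7/2,T:7/2):11/8,(I:5/2,Y:5/2):19/8):9/8,((K:1/2,X:1/2):37/8,(O:1/2,U:1/2):37/8):7/8)
total length: 29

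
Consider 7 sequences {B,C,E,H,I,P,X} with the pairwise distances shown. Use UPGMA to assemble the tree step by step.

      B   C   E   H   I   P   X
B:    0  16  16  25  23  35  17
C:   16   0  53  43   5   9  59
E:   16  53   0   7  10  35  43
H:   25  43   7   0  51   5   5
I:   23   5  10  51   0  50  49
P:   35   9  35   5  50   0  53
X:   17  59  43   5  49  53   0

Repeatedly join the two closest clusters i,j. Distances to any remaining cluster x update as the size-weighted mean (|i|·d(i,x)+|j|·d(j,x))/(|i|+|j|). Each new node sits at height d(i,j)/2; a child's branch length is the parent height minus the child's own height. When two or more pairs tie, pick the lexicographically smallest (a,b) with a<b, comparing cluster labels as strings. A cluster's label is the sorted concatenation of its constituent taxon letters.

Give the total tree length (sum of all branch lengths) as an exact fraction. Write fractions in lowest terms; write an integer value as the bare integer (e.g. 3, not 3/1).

iteration 1: select C,I (d=5); attach at lengths (5/2, 5/2); label the merged cluster CI
  updated: d(B,CI)=39/2, d(CI,E)=63/2, d(CI,H)=47, d(CI,P)=59/2, d(CI,X)=54
iteration 2: select H,P (d=5); attach at lengths (5/2, 5/2); label the merged cluster HP
  updated: d(B,HP)=30, d(CI,HP)=153/4, d(E,HP)=21, d(HP,X)=29
iteration 3: select B,E (d=16); attach at lengths (8, 8); label the merged cluster BE
  updated: d(BE,CI)=51/2, d(BE,HP)=51/2, d(BE,X)=30
iteration 4: select BE,CI (d=51/2); attach at lengths (19/4, 41/4); label the merged cluster BCEI
  updated: d(BCEI,HP)=255/8, d(BCEI,X)=42
iteration 5: select HP,X (d=29); attach at lengths (12, 29/2); label the merged cluster HPX
  updated: d(BCEI,HPX)=141/4
iteration 6: select BCEI,HPX (d=141/4); attach at lengths (39/8, 25/8); label the merged cluster BCEHIPX
final tree: (((B:8,E:8):19/4,(C:5/2,I:5/2):41/4):39/8,((H:5/2,P:5/2):12,X:29/2):25/8)
total length: 151/2

151/2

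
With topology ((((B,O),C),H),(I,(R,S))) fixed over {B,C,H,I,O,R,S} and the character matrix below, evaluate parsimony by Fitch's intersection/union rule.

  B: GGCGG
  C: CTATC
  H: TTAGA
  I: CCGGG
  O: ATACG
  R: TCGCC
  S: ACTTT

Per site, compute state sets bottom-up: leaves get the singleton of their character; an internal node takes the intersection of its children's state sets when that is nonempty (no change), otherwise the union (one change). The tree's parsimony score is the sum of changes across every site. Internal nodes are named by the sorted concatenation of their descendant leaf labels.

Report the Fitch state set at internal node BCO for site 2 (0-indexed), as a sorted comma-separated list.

BO@0: {G} ∪ {A} = {A,G} (union, +1)
BCO@0: {A,G} ∪ {C} = {A,C,G} (union, +1)
BCHO@0: {A,C,G} ∪ {T} = {A,C,G,T} (union, +1)
RS@0: {T} ∪ {A} = {A,T} (union, +1)
IRS@0: {C} ∪ {A,T} = {A,C,T} (union, +1)
BCHIORS@0: {A,C,G,T} ∩ {A,C,T} = {A,C,T} (intersection, +0)
BO@1: {G} ∪ {T} = {G,T} (union, +1)
BCO@1: {G,T} ∩ {T} = {T} (intersection, +0)
BCHO@1: {T} ∩ {T} = {T} (intersection, +0)
RS@1: {C} ∩ {C} = {C} (intersection, +0)
IRS@1: {C} ∩ {C} = {C} (intersection, +0)
BCHIORS@1: {T} ∪ {C} = {C,T} (union, +1)
BO@2: {C} ∪ {A} = {A,C} (union, +1)
BCO@2: {A,C} ∩ {A} = {A} (intersection, +0)
BCHO@2: {A} ∩ {A} = {A} (intersection, +0)
RS@2: {G} ∪ {T} = {G,T} (union, +1)
IRS@2: {G} ∩ {G,T} = {G} (intersection, +0)
BCHIORS@2: {A} ∪ {G} = {A,G} (union, +1)
BO@3: {G} ∪ {C} = {C,G} (union, +1)
BCO@3: {C,G} ∪ {T} = {C,G,T} (union, +1)
BCHO@3: {C,G,T} ∩ {G} = {G} (intersection, +0)
RS@3: {C} ∪ {T} = {C,T} (union, +1)
IRS@3: {G} ∪ {C,T} = {C,G,T} (union, +1)
BCHIORS@3: {G} ∩ {C,G,T} = {G} (intersection, +0)
BO@4: {G} ∩ {G} = {G} (intersection, +0)
BCO@4: {G} ∪ {C} = {C,G} (union, +1)
BCHO@4: {C,G} ∪ {A} = {A,C,G} (union, +1)
RS@4: {C} ∪ {T} = {C,T} (union, +1)
IRS@4: {G} ∪ {C,T} = {C,G,T} (union, +1)
BCHIORS@4: {A,C,G} ∩ {C,G,T} = {C,G} (intersection, +0)
per-site changes: [5, 2, 3, 4, 4]; total = 18

A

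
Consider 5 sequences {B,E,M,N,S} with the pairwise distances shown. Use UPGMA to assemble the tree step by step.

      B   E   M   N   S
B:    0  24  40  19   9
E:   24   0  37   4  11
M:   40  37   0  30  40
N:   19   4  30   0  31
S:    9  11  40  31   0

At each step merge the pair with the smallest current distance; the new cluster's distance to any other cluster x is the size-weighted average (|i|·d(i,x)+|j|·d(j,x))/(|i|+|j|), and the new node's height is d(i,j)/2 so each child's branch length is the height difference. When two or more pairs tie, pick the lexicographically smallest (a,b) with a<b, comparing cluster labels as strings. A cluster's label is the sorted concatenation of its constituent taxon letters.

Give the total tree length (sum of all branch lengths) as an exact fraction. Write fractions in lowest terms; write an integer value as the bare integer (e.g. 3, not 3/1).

431/8

step 1: merge (E,N) at d=4; branch lengths E→2, N→2; new cluster EN
  updated: d(B,EN)=43/2, d(EN,M)=67/2, d(EN,S)=21
step 2: merge (B,S) at d=9; branch lengths B→9/2, S→9/2; new cluster BS
  updated: d(BS,EN)=85/4, d(BS,M)=40
step 3: merge (BS,EN) at d=85/4; branch lengths BS→49/8, EN→69/8; new cluster BENS
  updated: d(BENS,M)=147/4
step 4: merge (BENS,M) at d=147/4; branch lengths BENS→31/4, M→147/8; new cluster BEMNS
final tree: (((B:9/2,S:9/2):49/8,(E:2,N:2):69/8):31/4,M:147/8)
total length: 431/8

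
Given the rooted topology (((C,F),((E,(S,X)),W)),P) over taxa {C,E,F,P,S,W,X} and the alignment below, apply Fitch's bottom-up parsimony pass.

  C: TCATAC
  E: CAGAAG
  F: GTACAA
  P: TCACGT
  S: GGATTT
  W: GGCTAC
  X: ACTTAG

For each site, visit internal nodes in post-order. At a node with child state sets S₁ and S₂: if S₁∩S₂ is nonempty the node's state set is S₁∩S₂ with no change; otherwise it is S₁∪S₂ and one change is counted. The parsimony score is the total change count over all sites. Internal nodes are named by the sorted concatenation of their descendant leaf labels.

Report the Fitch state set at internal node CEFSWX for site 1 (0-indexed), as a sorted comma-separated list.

C,G,T

[col 0] CF: children C:{T}, F:{G} ∪→ {G,T}; cost 1
[col 0] SX: children S:{G}, X:{A} ∪→ {A,G}; cost 1
[col 0] ESX: children E:{C}, SX:{A,G} ∪→ {A,C,G}; cost 1
[col 0] ESWX: children ESX:{A,C,G}, W:{G} ∩→ {G}; cost 0
[col 0] CEFSWX: children CF:{G,T}, ESWX:{G} ∩→ {G}; cost 0
[col 0] CEFPSWX: children CEFSWX:{G}, P:{T} ∪→ {G,T}; cost 1
[col 1] CF: children C:{C}, F:{T} ∪→ {C,T}; cost 1
[col 1] SX: children S:{G}, X:{C} ∪→ {C,G}; cost 1
[col 1] ESX: children E:{A}, SX:{C,G} ∪→ {A,C,G}; cost 1
[col 1] ESWX: children ESX:{A,C,G}, W:{G} ∩→ {G}; cost 0
[col 1] CEFSWX: children CF:{C,T}, ESWX:{G} ∪→ {C,G,T}; cost 1
[col 1] CEFPSWX: children CEFSWX:{C,G,T}, P:{C} ∩→ {C}; cost 0
[col 2] CF: children C:{A}, F:{A} ∩→ {A}; cost 0
[col 2] SX: children S:{A}, X:{T} ∪→ {A,T}; cost 1
[col 2] ESX: children E:{G}, SX:{A,T} ∪→ {A,G,T}; cost 1
[col 2] ESWX: children ESX:{A,G,T}, W:{C} ∪→ {A,C,G,T}; cost 1
[col 2] CEFSWX: children CF:{A}, ESWX:{A,C,G,T} ∩→ {A}; cost 0
[col 2] CEFPSWX: children CEFSWX:{A}, P:{A} ∩→ {A}; cost 0
[col 3] CF: children C:{T}, F:{C} ∪→ {C,T}; cost 1
[col 3] SX: children S:{T}, X:{T} ∩→ {T}; cost 0
[col 3] ESX: children E:{A}, SX:{T} ∪→ {A,T}; cost 1
[col 3] ESWX: children ESX:{A,T}, W:{T} ∩→ {T}; cost 0
[col 3] CEFSWX: children CF:{C,T}, ESWX:{T} ∩→ {T}; cost 0
[col 3] CEFPSWX: children CEFSWX:{T}, P:{C} ∪→ {C,T}; cost 1
[col 4] CF: children C:{A}, F:{A} ∩→ {A}; cost 0
[col 4] SX: children S:{T}, X:{A} ∪→ {A,T}; cost 1
[col 4] ESX: children E:{A}, SX:{A,T} ∩→ {A}; cost 0
[col 4] ESWX: children ESX:{A}, W:{A} ∩→ {A}; cost 0
[col 4] CEFSWX: children CF:{A}, ESWX:{A} ∩→ {A}; cost 0
[col 4] CEFPSWX: children CEFSWX:{A}, P:{G} ∪→ {A,G}; cost 1
[col 5] CF: children C:{C}, F:{A} ∪→ {A,C}; cost 1
[col 5] SX: children S:{T}, X:{G} ∪→ {G,T}; cost 1
[col 5] ESX: children E:{G}, SX:{G,T} ∩→ {G}; cost 0
[col 5] ESWX: children ESX:{G}, W:{C} ∪→ {C,G}; cost 1
[col 5] CEFSWX: children CF:{A,C}, ESWX:{C,G} ∩→ {C}; cost 0
[col 5] CEFPSWX: children CEFSWX:{C}, P:{T} ∪→ {C,T}; cost 1
per-site changes: [4, 4, 3, 3, 2, 4]; total = 20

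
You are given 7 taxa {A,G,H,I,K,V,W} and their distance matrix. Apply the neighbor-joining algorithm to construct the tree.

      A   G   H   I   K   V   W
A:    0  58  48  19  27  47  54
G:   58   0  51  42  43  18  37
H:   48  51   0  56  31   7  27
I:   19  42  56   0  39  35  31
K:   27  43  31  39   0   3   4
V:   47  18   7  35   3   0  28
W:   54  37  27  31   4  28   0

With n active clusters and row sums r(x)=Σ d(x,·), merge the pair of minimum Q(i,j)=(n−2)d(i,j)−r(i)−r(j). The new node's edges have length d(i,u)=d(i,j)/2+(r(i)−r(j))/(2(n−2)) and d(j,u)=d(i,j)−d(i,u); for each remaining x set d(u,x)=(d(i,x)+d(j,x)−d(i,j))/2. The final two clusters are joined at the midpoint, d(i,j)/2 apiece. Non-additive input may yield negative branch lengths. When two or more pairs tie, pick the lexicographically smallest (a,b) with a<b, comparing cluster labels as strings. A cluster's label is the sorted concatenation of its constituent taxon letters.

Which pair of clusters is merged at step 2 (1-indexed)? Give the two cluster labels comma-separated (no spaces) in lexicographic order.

H,V

iteration 1: select A,I (d=19, Q=-380); attach at lengths (63/5, 32/5); label the merged cluster AI
  updated: d(AI,G)=81/2, d(AI,H)=85/2, d(AI,K)=47/2, d(AI,V)=63/2, d(AI,W)=33
iteration 2: select H,V (d=7, Q=-218); attach at lengths (99/8, -43/8); label the merged cluster HV
  updated: d(AI,HV)=67/2, d(G,HV)=31, d(HV,K)=27/2, d(HV,W)=24
iteration 3: select K,W (d=4, Q=-170); attach at lengths (-1/3, 13/3); label the merged cluster KW
  updated: d(AI,KW)=105/4, d(G,KW)=38, d(HV,KW)=67/4
iteration 4: select AI,G (d=81/2, Q=-515/4); attach at lengths (287/16, 361/16); label the merged cluster AGI
  updated: d(AGI,HV)=12, d(AGI,KW)=95/8
iteration 5: select AGI,HV (d=12, Q=-325/8); attach at lengths (57/16, 135/16); label the merged cluster AGHIV
  updated: d(AGHIV,KW)=133/16
iteration 6: select AGHIV,KW (d=133/16); attach at lengths (133/32, 133/32); label the merged cluster AGHIKVW
final tree: ((((A:63/5,I:32/5):287/16,G:361/16):57/16,(H:99/8,V:-43/8):135/16):133/32,(K:-1/3,W:13/3):133/32)
total length: 1453/16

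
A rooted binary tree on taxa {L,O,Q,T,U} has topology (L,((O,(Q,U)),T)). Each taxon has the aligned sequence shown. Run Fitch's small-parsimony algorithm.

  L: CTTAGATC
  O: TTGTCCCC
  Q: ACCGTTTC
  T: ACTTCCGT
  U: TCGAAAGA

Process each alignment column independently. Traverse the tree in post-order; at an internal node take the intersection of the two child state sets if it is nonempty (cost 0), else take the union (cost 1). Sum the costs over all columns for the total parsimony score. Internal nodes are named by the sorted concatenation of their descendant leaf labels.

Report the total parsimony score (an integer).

21

QU@0: {A} ∪ {T} = {A,T} (union, +1)
OQU@0: {T} ∩ {A,T} = {T} (intersection, +0)
OQTU@0: {T} ∪ {A} = {A,T} (union, +1)
LOQTU@0: {C} ∪ {A,T} = {A,C,T} (union, +1)
QU@1: {C} ∩ {C} = {C} (intersection, +0)
OQU@1: {T} ∪ {C} = {C,T} (union, +1)
OQTU@1: {C,T} ∩ {C} = {C} (intersection, +0)
LOQTU@1: {T} ∪ {C} = {C,T} (union, +1)
QU@2: {C} ∪ {G} = {C,G} (union, +1)
OQU@2: {G} ∩ {C,G} = {G} (intersection, +0)
OQTU@2: {G} ∪ {T} = {G,T} (union, +1)
LOQTU@2: {T} ∩ {G,T} = {T} (intersection, +0)
QU@3: {G} ∪ {A} = {A,G} (union, +1)
OQU@3: {T} ∪ {A,G} = {A,G,T} (union, +1)
OQTU@3: {A,G,T} ∩ {T} = {T} (intersection, +0)
LOQTU@3: {A} ∪ {T} = {A,T} (union, +1)
QU@4: {T} ∪ {A} = {A,T} (union, +1)
OQU@4: {C} ∪ {A,T} = {A,C,T} (union, +1)
OQTU@4: {A,C,T} ∩ {C} = {C} (intersection, +0)
LOQTU@4: {G} ∪ {C} = {C,G} (union, +1)
QU@5: {T} ∪ {A} = {A,T} (union, +1)
OQU@5: {C} ∪ {A,T} = {A,C,T} (union, +1)
OQTU@5: {A,C,T} ∩ {C} = {C} (intersection, +0)
LOQTU@5: {A} ∪ {C} = {A,C} (union, +1)
QU@6: {T} ∪ {G} = {G,T} (union, +1)
OQU@6: {C} ∪ {G,T} = {C,G,T} (union, +1)
OQTU@6: {C,G,T} ∩ {G} = {G} (intersection, +0)
LOQTU@6: {T} ∪ {G} = {G,T} (union, +1)
QU@7: {C} ∪ {A} = {A,C} (union, +1)
OQU@7: {C} ∩ {A,C} = {C} (intersection, +0)
OQTU@7: {C} ∪ {T} = {C,T} (union, +1)
LOQTU@7: {C} ∩ {C,T} = {C} (intersection, +0)
per-site changes: [3, 2, 2, 3, 3, 3, 3, 2]; total = 21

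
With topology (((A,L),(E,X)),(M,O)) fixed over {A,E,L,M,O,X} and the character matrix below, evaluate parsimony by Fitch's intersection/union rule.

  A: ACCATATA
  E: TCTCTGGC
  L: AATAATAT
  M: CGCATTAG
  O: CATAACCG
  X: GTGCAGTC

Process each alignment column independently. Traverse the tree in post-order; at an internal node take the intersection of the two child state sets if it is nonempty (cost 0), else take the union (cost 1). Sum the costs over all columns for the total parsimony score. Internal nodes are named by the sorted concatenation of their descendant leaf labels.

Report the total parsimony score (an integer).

24

[col 0] AL: children A:{A}, L:{A} ∩→ {A}; cost 0
[col 0] EX: children E:{T}, X:{G} ∪→ {G,T}; cost 1
[col 0] AELX: children AL:{A}, EX:{G,T} ∪→ {A,G,T}; cost 1
[col 0] MO: children M:{C}, O:{C} ∩→ {C}; cost 0
[col 0] AELMOX: children AELX:{A,G,T}, MO:{C} ∪→ {A,C,G,T}; cost 1
[col 1] AL: children A:{C}, L:{A} ∪→ {A,C}; cost 1
[col 1] EX: children E:{C}, X:{T} ∪→ {C,T}; cost 1
[col 1] AELX: children AL:{A,C}, EX:{C,T} ∩→ {C}; cost 0
[col 1] MO: children M:{G}, O:{A} ∪→ {A,G}; cost 1
[col 1] AELMOX: children AELX:{C}, MO:{A,G} ∪→ {A,C,G}; cost 1
[col 2] AL: children A:{C}, L:{T} ∪→ {C,T}; cost 1
[col 2] EX: children E:{T}, X:{G} ∪→ {G,T}; cost 1
[col 2] AELX: children AL:{C,T}, EX:{G,T} ∩→ {T}; cost 0
[col 2] MO: children M:{C}, O:{T} ∪→ {C,T}; cost 1
[col 2] AELMOX: children AELX:{T}, MO:{C,T} ∩→ {T}; cost 0
[col 3] AL: children A:{A}, L:{A} ∩→ {A}; cost 0
[col 3] EX: children E:{C}, X:{C} ∩→ {C}; cost 0
[col 3] AELX: children AL:{A}, EX:{C} ∪→ {A,C}; cost 1
[col 3] MO: children M:{A}, O:{A} ∩→ {A}; cost 0
[col 3] AELMOX: children AELX:{A,C}, MO:{A} ∩→ {A}; cost 0
[col 4] AL: children A:{T}, L:{A} ∪→ {A,T}; cost 1
[col 4] EX: children E:{T}, X:{A} ∪→ {A,T}; cost 1
[col 4] AELX: children AL:{A,T}, EX:{A,T} ∩→ {A,T}; cost 0
[col 4] MO: children M:{T}, O:{A} ∪→ {A,T}; cost 1
[col 4] AELMOX: children AELX:{A,T}, MO:{A,T} ∩→ {A,T}; cost 0
[col 5] AL: children A:{A}, L:{T} ∪→ {A,T}; cost 1
[col 5] EX: children E:{G}, X:{G} ∩→ {G}; cost 0
[col 5] AELX: children AL:{A,T}, EX:{G} ∪→ {A,G,T}; cost 1
[col 5] MO: children M:{T}, O:{C} ∪→ {C,T}; cost 1
[col 5] AELMOX: children AELX:{A,G,T}, MO:{C,T} ∩→ {T}; cost 0
[col 6] AL: children A:{T}, L:{A} ∪→ {A,T}; cost 1
[col 6] EX: children E:{G}, X:{T} ∪→ {G,T}; cost 1
[col 6] AELX: children AL:{A,T}, EX:{G,T} ∩→ {T}; cost 0
[col 6] MO: children M:{A}, O:{C} ∪→ {A,C}; cost 1
[col 6] AELMOX: children AELX:{T}, MO:{A,C} ∪→ {A,C,T}; cost 1
[col 7] AL: children A:{A}, L:{T} ∪→ {A,T}; cost 1
[col 7] EX: children E:{C}, X:{C} ∩→ {C}; cost 0
[col 7] AELX: children AL:{A,T}, EX:{C} ∪→ {A,C,T}; cost 1
[col 7] MO: children M:{G}, O:{G} ∩→ {G}; cost 0
[col 7] AELMOX: children AELX:{A,C,T}, MO:{G} ∪→ {A,C,G,T}; cost 1
per-site changes: [3, 4, 3, 1, 3, 3, 4, 3]; total = 24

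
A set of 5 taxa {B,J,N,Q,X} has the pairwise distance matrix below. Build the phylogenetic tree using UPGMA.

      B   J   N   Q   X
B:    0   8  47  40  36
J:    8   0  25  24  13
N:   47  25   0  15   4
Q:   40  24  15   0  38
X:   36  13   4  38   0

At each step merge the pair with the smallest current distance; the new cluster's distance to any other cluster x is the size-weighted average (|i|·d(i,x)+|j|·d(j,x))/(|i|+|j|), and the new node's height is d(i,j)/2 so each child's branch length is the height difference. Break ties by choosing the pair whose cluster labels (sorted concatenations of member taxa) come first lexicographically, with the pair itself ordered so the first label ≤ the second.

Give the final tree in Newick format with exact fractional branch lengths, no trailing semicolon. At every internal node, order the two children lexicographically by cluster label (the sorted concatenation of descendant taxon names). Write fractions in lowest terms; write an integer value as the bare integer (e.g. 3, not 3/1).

((B:4,J:4):137/12,((N:2,X:2):45/4,Q:53/4):13/6)

1. join N+X (d=4) ⇒ NX; edges |N|=2, |X|=2
  updated: d(B,NX)=83/2, d(J,NX)=19, d(NX,Q)=53/2
2. join B+J (d=8) ⇒ BJ; edges |B|=4, |J|=4
  updated: d(BJ,NX)=121/4, d(BJ,Q)=32
3. join NX+Q (d=53/2) ⇒ NQX; edges |NX|=45/4, |Q|=53/4
  updated: d(BJ,NQX)=185/6
4. join BJ+NQX (d=185/6) ⇒ BJNQX; edges |BJ|=137/12, |NQX|=13/6
final tree: ((B:4,J:4):137/12,((N:2,X:2):45/4,Q:53/4):13/6)
total length: 601/12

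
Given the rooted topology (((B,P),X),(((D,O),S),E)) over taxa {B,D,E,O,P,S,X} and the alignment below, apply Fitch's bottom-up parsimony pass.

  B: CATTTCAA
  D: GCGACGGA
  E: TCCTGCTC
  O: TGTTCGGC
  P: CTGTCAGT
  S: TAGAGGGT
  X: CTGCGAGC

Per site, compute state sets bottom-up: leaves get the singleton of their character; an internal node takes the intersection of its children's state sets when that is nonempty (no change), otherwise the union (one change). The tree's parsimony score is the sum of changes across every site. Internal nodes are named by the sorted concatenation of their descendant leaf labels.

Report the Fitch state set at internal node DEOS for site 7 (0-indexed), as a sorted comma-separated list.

site 0, node BP: B={C} ∩ P={C} → {C} (+0)
site 0, node BPX: BP={C} ∩ X={C} → {C} (+0)
site 0, node DO: D={G} ∪ O={T} → {G,T} (+1)
site 0, node DOS: DO={G,T} ∩ S={T} → {T} (+0)
site 0, node DEOS: DOS={T} ∩ E={T} → {T} (+0)
site 0, node BDEOPSX: BPX={C} ∪ DEOS={T} → {C,T} (+1)
site 1, node BP: B={A} ∪ P={T} → {A,T} (+1)
site 1, node BPX: BP={A,T} ∩ X={T} → {T} (+0)
site 1, node DO: D={C} ∪ O={G} → {C,G} (+1)
site 1, node DOS: DO={C,G} ∪ S={A} → {A,C,G} (+1)
site 1, node DEOS: DOS={A,C,G} ∩ E={C} → {C} (+0)
site 1, node BDEOPSX: BPX={T} ∪ DEOS={C} → {C,T} (+1)
site 2, node BP: B={T} ∪ P={G} → {G,T} (+1)
site 2, node BPX: BP={G,T} ∩ X={G} → {G} (+0)
site 2, node DO: D={G} ∪ O={T} → {G,T} (+1)
site 2, node DOS: DO={G,T} ∩ S={G} → {G} (+0)
site 2, node DEOS: DOS={G} ∪ E={C} → {C,G} (+1)
site 2, node BDEOPSX: BPX={G} ∩ DEOS={C,G} → {G} (+0)
site 3, node BP: B={T} ∩ P={T} → {T} (+0)
site 3, node BPX: BP={T} ∪ X={C} → {C,T} (+1)
site 3, node DO: D={A} ∪ O={T} → {A,T} (+1)
site 3, node DOS: DO={A,T} ∩ S={A} → {A} (+0)
site 3, node DEOS: DOS={A} ∪ E={T} → {A,T} (+1)
site 3, node BDEOPSX: BPX={C,T} ∩ DEOS={A,T} → {T} (+0)
site 4, node BP: B={T} ∪ P={C} → {C,T} (+1)
site 4, node BPX: BP={C,T} ∪ X={G} → {C,G,T} (+1)
site 4, node DO: D={C} ∩ O={C} → {C} (+0)
site 4, node DOS: DO={C} ∪ S={G} → {C,G} (+1)
site 4, node DEOS: DOS={C,G} ∩ E={G} → {G} (+0)
site 4, node BDEOPSX: BPX={C,G,T} ∩ DEOS={G} → {G} (+0)
site 5, node BP: B={C} ∪ P={A} → {A,C} (+1)
site 5, node BPX: BP={A,C} ∩ X={A} → {A} (+0)
site 5, node DO: D={G} ∩ O={G} → {G} (+0)
site 5, node DOS: DO={G} ∩ S={G} → {G} (+0)
site 5, node DEOS: DOS={G} ∪ E={C} → {C,G} (+1)
site 5, node BDEOPSX: BPX={A} ∪ DEOS={C,G} → {A,C,G} (+1)
site 6, node BP: B={A} ∪ P={G} → {A,G} (+1)
site 6, node BPX: BP={A,G} ∩ X={G} → {G} (+0)
site 6, node DO: D={G} ∩ O={G} → {G} (+0)
site 6, node DOS: DO={G} ∩ S={G} → {G} (+0)
site 6, node DEOS: DOS={G} ∪ E={T} → {G,T} (+1)
site 6, node BDEOPSX: BPX={G} ∩ DEOS={G,T} → {G} (+0)
site 7, node BP: B={A} ∪ P={T} → {A,T} (+1)
site 7, node BPX: BP={A,T} ∪ X={C} → {A,C,T} (+1)
site 7, node DO: D={A} ∪ O={C} → {A,C} (+1)
site 7, node DOS: DO={A,C} ∪ S={T} → {A,C,T} (+1)
site 7, node DEOS: DOS={A,C,T} ∩ E={C} → {C} (+0)
site 7, node BDEOPSX: BPX={A,C,T} ∩ DEOS={C} → {C} (+0)
per-site changes: [2, 4, 3, 3, 3, 3, 2, 4]; total = 24

C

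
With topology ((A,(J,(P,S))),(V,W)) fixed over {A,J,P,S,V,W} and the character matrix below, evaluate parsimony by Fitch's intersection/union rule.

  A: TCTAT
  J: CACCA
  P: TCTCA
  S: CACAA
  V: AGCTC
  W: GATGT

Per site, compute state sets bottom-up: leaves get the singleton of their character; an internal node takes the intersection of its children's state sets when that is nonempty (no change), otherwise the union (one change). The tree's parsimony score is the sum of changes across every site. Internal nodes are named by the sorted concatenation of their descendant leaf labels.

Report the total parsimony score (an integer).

site 0, node PS: P={T} ∪ S={C} → {C,T} (+1)
site 0, node JPS: J={C} ∩ PS={C,T} → {C} (+0)
site 0, node AJPS: A={T} ∪ JPS={C} → {C,T} (+1)
site 0, node VW: V={A} ∪ W={G} → {A,G} (+1)
site 0, node AJPSVW: AJPS={C,T} ∪ VW={A,G} → {A,C,G,T} (+1)
site 1, node PS: P={C} ∪ S={A} → {A,C} (+1)
site 1, node JPS: J={A} ∩ PS={A,C} → {A} (+0)
site 1, node AJPS: A={C} ∪ JPS={A} → {A,C} (+1)
site 1, node VW: V={G} ∪ W={A} → {A,G} (+1)
site 1, node AJPSVW: AJPS={A,C} ∩ VW={A,G} → {A} (+0)
site 2, node PS: P={T} ∪ S={C} → {C,T} (+1)
site 2, node JPS: J={C} ∩ PS={C,T} → {C} (+0)
site 2, node AJPS: A={T} ∪ JPS={C} → {C,T} (+1)
site 2, node VW: V={C} ∪ W={T} → {C,T} (+1)
site 2, node AJPSVW: AJPS={C,T} ∩ VW={C,T} → {C,T} (+0)
site 3, node PS: P={C} ∪ S={A} → {A,C} (+1)
site 3, node JPS: J={C} ∩ PS={A,C} → {C} (+0)
site 3, node AJPS: A={A} ∪ JPS={C} → {A,C} (+1)
site 3, node VW: V={T} ∪ W={G} → {G,T} (+1)
site 3, node AJPSVW: AJPS={A,C} ∪ VW={G,T} → {A,C,G,T} (+1)
site 4, node PS: P={A} ∩ S={A} → {A} (+0)
site 4, node JPS: J={A} ∩ PS={A} → {A} (+0)
site 4, node AJPS: A={T} ∪ JPS={A} → {A,T} (+1)
site 4, node VW: V={C} ∪ W={T} → {C,T} (+1)
site 4, node AJPSVW: AJPS={A,T} ∩ VW={C,T} → {T} (+0)
per-site changes: [4, 3, 3, 4, 2]; total = 16

16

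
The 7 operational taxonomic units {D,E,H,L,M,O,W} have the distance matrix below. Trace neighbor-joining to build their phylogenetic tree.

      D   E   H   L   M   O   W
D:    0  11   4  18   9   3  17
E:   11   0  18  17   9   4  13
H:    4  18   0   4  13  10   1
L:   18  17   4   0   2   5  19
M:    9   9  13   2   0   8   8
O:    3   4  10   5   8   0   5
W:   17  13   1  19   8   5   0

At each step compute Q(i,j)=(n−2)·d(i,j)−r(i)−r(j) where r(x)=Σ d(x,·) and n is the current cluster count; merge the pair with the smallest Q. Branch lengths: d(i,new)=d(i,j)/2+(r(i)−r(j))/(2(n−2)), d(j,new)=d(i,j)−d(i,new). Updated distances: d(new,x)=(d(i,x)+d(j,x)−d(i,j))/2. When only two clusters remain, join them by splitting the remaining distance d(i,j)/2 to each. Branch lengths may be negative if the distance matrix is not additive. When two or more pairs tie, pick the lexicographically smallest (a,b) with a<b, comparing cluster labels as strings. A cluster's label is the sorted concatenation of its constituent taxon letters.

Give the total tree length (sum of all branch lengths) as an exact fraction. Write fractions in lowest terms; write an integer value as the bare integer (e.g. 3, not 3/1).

381/16

step 1: merge (H,W) at d=1, Q=-108; branch lengths H→-4/5, W→9/5; new cluster HW
  updated: d(D,HW)=10, d(E,HW)=15, d(HW,L)=11, d(HW,M)=10, d(HW,O)=7
step 2: merge (L,M) at d=2, Q=-83; branch lengths L→23/8, M→-7/8; new cluster LM
  updated: d(D,LM)=25/2, d(E,LM)=12, d(HW,LM)=19/2, d(LM,O)=11/2
step 3: merge (HW,LM) at d=19/2, Q=-105/2; branch lengths HW→61/12, LM→53/12; new cluster HLMW
  updated: d(D,HLMW)=13/2, d(E,HLMW)=35/4, d(HLMW,O)=3/2
step 4: merge (D,HLMW) at d=13/2, Q=-97/4; branch lengths D→67/16, HLMW→37/16; new cluster DHLMW
  updated: d(DHLMW,E)=53/8, d(DHLMW,O)=-1
step 5: merge (DHLMW,E) at d=53/8, Q=-77/8; branch lengths DHLMW→13/16, E→93/16; new cluster DEHLMW
  updated: d(DEHLMW,O)=-29/16
step 6: merge (DEHLMW,O) at d=-29/16; branch lengths DEHLMW→-29/32, O→-29/32; new cluster DEHLMOW
final tree: (((D:67/16,((H:-4/5,W:9/5):61/12,(L:23/8,M:-7/8):53/12):37/16):13/16,E:93/16):-29/32,O:-29/32)
total length: 381/16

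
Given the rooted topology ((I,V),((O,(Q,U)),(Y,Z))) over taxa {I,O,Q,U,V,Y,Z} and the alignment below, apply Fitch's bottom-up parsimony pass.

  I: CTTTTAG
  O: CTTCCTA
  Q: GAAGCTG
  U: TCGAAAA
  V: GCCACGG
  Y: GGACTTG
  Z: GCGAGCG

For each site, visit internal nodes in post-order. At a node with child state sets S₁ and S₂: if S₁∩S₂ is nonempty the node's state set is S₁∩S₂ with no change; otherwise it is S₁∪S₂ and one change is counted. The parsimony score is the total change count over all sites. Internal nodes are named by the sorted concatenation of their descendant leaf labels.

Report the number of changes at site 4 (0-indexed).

4

site 0, node IV: I={C} ∪ V={G} → {C,G} (+1)
site 0, node QU: Q={G} ∪ U={T} → {G,T} (+1)
site 0, node OQU: O={C} ∪ QU={G,T} → {C,G,T} (+1)
site 0, node YZ: Y={G} ∩ Z={G} → {G} (+0)
site 0, node OQUYZ: OQU={C,G,T} ∩ YZ={G} → {G} (+0)
site 0, node IOQUVYZ: IV={C,G} ∩ OQUYZ={G} → {G} (+0)
site 1, node IV: I={T} ∪ V={C} → {C,T} (+1)
site 1, node QU: Q={A} ∪ U={C} → {A,C} (+1)
site 1, node OQU: O={T} ∪ QU={A,C} → {A,C,T} (+1)
site 1, node YZ: Y={G} ∪ Z={C} → {C,G} (+1)
site 1, node OQUYZ: OQU={A,C,T} ∩ YZ={C,G} → {C} (+0)
site 1, node IOQUVYZ: IV={C,T} ∩ OQUYZ={C} → {C} (+0)
site 2, node IV: I={T} ∪ V={C} → {C,T} (+1)
site 2, node QU: Q={A} ∪ U={G} → {A,G} (+1)
site 2, node OQU: O={T} ∪ QU={A,G} → {A,G,T} (+1)
site 2, node YZ: Y={A} ∪ Z={G} → {A,G} (+1)
site 2, node OQUYZ: OQU={A,G,T} ∩ YZ={A,G} → {A,G} (+0)
site 2, node IOQUVYZ: IV={C,T} ∪ OQUYZ={A,G} → {A,C,G,T} (+1)
site 3, node IV: I={T} ∪ V={A} → {A,T} (+1)
site 3, node QU: Q={G} ∪ U={A} → {A,G} (+1)
site 3, node OQU: O={C} ∪ QU={A,G} → {A,C,G} (+1)
site 3, node YZ: Y={C} ∪ Z={A} → {A,C} (+1)
site 3, node OQUYZ: OQU={A,C,G} ∩ YZ={A,C} → {A,C} (+0)
site 3, node IOQUVYZ: IV={A,T} ∩ OQUYZ={A,C} → {A} (+0)
site 4, node IV: I={T} ∪ V={C} → {C,T} (+1)
site 4, node QU: Q={C} ∪ U={A} → {A,C} (+1)
site 4, node OQU: O={C} ∩ QU={A,C} → {C} (+0)
site 4, node YZ: Y={T} ∪ Z={G} → {G,T} (+1)
site 4, node OQUYZ: OQU={C} ∪ YZ={G,T} → {C,G,T} (+1)
site 4, node IOQUVYZ: IV={C,T} ∩ OQUYZ={C,G,T} → {C,T} (+0)
site 5, node IV: I={A} ∪ V={G} → {A,G} (+1)
site 5, node QU: Q={T} ∪ U={A} → {A,T} (+1)
site 5, node OQU: O={T} ∩ QU={A,T} → {T} (+0)
site 5, node YZ: Y={T} ∪ Z={C} → {C,T} (+1)
site 5, node OQUYZ: OQU={T} ∩ YZ={C,T} → {T} (+0)
site 5, node IOQUVYZ: IV={A,G} ∪ OQUYZ={T} → {A,G,T} (+1)
site 6, node IV: I={G} ∩ V={G} → {G} (+0)
site 6, node QU: Q={G} ∪ U={A} → {A,G} (+1)
site 6, node OQU: O={A} ∩ QU={A,G} → {A} (+0)
site 6, node YZ: Y={G} ∩ Z={G} → {G} (+0)
site 6, node OQUYZ: OQU={A} ∪ YZ={G} → {A,G} (+1)
site 6, node IOQUVYZ: IV={G} ∩ OQUYZ={A,G} → {G} (+0)
per-site changes: [3, 4, 5, 4, 4, 4, 2]; total = 26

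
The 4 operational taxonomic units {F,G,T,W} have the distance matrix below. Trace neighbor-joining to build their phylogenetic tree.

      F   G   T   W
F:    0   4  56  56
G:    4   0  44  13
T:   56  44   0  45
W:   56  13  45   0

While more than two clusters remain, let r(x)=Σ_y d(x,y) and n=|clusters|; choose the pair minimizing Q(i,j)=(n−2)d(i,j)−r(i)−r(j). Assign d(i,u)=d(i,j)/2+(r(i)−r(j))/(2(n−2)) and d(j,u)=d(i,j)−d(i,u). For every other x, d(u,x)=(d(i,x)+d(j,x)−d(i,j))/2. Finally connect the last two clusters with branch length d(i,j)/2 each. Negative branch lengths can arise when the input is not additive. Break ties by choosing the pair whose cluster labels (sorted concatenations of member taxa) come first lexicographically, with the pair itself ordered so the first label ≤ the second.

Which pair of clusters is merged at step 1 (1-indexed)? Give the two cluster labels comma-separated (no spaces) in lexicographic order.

iteration 1: select F,G (d=4, Q=-169); attach at lengths (63/4, -47/4); label the merged cluster FG
  updated: d(FG,T)=48, d(FG,W)=65/2
iteration 2: select FG,T (d=48, Q=-251/2); attach at lengths (71/4, 121/4); label the merged cluster FGT
  updated: d(FGT,W)=59/4
iteration 3: select FGT,W (d=59/4); attach at lengths (59/8, 59/8); label the merged cluster FGTW
final tree: (((F:63/4,G:-47/4):71/4,T:121/4):59/8,W:59/8)
total length: 267/4

F,G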